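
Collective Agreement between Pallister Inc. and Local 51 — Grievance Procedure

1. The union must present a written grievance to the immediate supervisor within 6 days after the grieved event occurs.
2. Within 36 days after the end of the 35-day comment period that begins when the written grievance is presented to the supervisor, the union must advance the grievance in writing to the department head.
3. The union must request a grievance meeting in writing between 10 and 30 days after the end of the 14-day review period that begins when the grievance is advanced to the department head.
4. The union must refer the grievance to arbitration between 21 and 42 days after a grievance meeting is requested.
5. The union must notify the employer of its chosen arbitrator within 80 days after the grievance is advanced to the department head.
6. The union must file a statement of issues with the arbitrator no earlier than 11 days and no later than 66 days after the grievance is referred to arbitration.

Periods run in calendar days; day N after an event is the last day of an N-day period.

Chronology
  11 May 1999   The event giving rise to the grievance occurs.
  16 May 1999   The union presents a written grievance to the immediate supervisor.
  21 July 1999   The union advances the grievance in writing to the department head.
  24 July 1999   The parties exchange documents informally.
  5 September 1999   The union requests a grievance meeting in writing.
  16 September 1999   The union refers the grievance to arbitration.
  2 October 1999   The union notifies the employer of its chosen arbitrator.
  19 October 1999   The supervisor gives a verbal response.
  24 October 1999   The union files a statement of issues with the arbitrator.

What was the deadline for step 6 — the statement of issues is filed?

Step 6 runs from 16 September 1999, when the grievance is referred to arbitration. The window is 11–66 days after 16 September 1999; it closes on 21 November 1999.

21 November 1999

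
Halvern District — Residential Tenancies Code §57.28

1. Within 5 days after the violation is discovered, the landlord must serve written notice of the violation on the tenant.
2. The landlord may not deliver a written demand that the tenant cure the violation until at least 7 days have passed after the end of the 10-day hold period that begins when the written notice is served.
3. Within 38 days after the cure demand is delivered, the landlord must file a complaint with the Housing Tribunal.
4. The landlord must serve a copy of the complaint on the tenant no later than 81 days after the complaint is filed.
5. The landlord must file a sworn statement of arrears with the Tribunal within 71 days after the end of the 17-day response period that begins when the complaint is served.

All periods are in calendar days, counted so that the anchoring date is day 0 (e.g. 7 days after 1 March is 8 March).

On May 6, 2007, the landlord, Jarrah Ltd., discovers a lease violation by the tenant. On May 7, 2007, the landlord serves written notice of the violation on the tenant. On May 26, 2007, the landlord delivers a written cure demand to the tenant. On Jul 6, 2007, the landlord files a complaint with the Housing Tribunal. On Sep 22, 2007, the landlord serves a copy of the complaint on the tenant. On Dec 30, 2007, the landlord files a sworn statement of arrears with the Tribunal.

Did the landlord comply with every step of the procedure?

No

Step 1 — counting 5 days from May 6, 2007 (when the violation is discovered) gives a deadline of May 11, 2007; done May 7, 2007 — timely.
Step 2 — must wait 7 days from May 17, 2007 (end of the 10-day hold period, which began when the written notice is served on May 7, 2007), so not before May 24, 2007; done May 26, 2007, after the minimum wait.
Step 3 — counting 38 days from May 26, 2007 (when the cure demand is delivered) gives a deadline of Jul 3, 2007; not done until Jul 6, 2007, 3 days after the deadline.
Later steps need not be reached.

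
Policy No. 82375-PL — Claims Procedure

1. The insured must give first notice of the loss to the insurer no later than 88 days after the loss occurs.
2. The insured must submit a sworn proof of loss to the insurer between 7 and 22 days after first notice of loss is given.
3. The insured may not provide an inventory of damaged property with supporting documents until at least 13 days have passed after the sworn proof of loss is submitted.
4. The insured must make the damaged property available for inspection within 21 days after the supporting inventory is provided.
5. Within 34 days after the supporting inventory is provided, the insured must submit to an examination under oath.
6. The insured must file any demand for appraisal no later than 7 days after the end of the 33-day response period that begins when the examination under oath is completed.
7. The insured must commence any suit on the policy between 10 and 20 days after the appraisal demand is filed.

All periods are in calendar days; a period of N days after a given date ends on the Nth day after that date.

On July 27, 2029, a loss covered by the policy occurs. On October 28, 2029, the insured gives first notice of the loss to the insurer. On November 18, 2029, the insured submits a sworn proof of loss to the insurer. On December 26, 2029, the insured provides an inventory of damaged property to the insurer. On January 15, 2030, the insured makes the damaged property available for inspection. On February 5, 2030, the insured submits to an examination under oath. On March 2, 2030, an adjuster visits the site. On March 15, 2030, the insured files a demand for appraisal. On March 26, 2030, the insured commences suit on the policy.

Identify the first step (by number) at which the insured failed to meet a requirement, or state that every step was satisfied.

Step 1: 88 days after July 27, 2029 (when the loss occurs) is October 23, 2029; done October 28, 2029 — 5 days late.
The procedure was therefore not followed at step 1.

Step 1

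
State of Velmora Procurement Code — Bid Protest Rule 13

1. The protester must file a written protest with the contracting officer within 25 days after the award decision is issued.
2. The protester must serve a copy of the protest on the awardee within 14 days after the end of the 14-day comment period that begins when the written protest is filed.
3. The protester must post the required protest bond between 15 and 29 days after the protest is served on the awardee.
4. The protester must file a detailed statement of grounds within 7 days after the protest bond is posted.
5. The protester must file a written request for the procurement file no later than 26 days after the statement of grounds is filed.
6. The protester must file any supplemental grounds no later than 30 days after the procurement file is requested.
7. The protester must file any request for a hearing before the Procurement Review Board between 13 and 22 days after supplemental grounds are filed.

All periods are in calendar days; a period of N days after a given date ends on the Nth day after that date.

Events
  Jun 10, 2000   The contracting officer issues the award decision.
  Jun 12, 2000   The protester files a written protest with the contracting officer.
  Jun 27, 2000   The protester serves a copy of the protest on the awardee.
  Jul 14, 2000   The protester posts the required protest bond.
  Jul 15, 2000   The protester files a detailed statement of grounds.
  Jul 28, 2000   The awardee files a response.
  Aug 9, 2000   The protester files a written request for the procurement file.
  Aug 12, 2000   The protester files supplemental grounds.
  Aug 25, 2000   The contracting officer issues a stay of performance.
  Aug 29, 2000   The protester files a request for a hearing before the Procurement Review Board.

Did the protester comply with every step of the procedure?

Yes

Step 1: 25 days after Jun 10, 2000 (when the award decision is issued) is Jul 5, 2000; Jun 12, 2000 is within that limit.
Step 2: 14 days after Jun 26, 2000 (end of the 14-day comment period, which began when the written protest is filed on Jun 12, 2000) is Jul 10, 2000; completed Jun 27, 2000, before the deadline.
Step 3: the window is 15–29 days after Jun 27, 2000 (when the protest is served on the awardee), so Jul 12, 2000 through Jul 26, 2000; done Jul 14, 2000, which is between those dates.
Step 4: 7 days after Jul 14, 2000 (when the protest bond is posted) is Jul 21, 2000; Jul 15, 2000 is within that limit.
Step 5: 26 days after Jul 15, 2000 (when the statement of grounds is filed) is Aug 10, 2000; Aug 9, 2000 is within that limit.
Step 6: 30 days after Aug 9, 2000 (when the procurement file is requested) is Sep 8, 2000; completed Aug 12, 2000, before the deadline.
Step 7: the window is 13–22 days after Aug 12, 2000 (when supplemental grounds are filed), so Aug 25, 2000 through Sep 3, 2000; Aug 29, 2000 falls inside that range.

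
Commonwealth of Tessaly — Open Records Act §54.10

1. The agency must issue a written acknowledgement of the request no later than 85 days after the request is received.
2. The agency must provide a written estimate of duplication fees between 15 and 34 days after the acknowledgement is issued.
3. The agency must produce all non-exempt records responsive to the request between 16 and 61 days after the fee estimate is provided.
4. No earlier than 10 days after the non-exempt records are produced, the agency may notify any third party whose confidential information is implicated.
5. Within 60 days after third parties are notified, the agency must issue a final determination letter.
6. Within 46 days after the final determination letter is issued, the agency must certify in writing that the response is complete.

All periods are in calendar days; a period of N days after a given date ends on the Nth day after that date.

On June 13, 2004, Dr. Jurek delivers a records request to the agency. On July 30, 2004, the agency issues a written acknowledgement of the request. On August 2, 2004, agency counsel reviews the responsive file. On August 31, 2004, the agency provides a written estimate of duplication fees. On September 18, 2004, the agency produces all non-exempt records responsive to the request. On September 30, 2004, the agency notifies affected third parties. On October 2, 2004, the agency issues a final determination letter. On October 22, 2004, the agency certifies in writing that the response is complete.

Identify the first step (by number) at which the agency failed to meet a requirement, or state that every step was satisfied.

None — every step was satisfied

(1) due by June 13, 2004 + 85 days = September 6, 2004; July 30, 2004 is within that limit.
(2) the permitted window runs from July 30, 2004 + 15 = August 14, 2004 to July 30, 2004 + 34 = September 2, 2004; August 31, 2004 falls inside that range.
(3) the permitted window runs from August 31, 2004 + 16 = September 16, 2004 to August 31, 2004 + 61 = October 31, 2004; September 18, 2004 falls inside that range.
(4) permitted from September 18, 2004 + 10 days = September 28, 2004 onward; done September 30, 2004 — permitted.
(5) due by September 30, 2004 + 60 days = November 29, 2004; completed October 2, 2004, before the deadline.
(6) due by October 2, 2004 + 46 days = November 17, 2004; done October 22, 2004 — timely.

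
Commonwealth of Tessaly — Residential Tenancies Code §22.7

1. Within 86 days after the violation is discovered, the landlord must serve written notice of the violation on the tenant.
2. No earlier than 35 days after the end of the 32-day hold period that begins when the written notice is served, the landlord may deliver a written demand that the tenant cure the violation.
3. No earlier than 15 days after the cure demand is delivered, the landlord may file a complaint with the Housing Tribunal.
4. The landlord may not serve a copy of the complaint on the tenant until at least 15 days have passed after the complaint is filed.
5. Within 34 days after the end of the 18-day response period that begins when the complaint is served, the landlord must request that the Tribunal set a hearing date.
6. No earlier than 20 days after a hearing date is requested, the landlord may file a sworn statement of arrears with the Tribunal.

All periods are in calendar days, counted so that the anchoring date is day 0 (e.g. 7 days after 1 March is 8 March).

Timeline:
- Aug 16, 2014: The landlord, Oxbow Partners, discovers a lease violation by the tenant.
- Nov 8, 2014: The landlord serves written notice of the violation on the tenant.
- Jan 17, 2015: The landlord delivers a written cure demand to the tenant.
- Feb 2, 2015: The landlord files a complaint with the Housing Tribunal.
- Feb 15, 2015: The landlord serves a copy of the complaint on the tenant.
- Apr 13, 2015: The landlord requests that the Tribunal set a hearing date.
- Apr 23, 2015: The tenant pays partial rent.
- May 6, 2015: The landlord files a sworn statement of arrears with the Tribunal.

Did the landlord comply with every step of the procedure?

Step 1: 86 days after Aug 16, 2014 (when the violation is discovered) is Nov 10, 2014; done Nov 8, 2014 — timely.
Step 2: the earliest permitted date is 35 days after Dec 10, 2014 (end of the 32-day hold period, which began when the written notice is served on Nov 8, 2014), i.e. Jan 14, 2015; Jan 17, 2015 is on or after that date.
Step 3: the earliest permitted date is 15 days after Jan 17, 2015 (when the cure demand is delivered), i.e. Feb 1, 2015; Feb 2, 2015 is on or after that date.
Step 4: the earliest permitted date is 15 days after Feb 2, 2015 (when the complaint is filed), i.e. Feb 17, 2015; done Feb 15, 2015 — 2 days too early.
That is the first point of non-compliance.

No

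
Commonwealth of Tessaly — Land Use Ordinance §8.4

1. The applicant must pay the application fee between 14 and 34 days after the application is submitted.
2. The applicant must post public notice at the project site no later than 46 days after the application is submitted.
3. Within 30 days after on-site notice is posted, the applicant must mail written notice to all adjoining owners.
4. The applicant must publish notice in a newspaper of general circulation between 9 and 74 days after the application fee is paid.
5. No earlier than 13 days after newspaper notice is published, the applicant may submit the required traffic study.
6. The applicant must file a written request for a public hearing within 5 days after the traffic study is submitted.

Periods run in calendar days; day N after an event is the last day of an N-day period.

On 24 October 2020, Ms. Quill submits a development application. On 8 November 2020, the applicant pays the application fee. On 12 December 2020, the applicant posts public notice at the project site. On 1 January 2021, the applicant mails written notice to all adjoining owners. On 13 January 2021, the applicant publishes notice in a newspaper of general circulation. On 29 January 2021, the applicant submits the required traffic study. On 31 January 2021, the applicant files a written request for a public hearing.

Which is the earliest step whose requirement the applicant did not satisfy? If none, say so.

Step 1: the window is 14–34 days after 24 October 2020 (when the application is submitted), so 7 November 2020 through 27 November 2020; 8 November 2020 falls inside that range.
Step 2: 46 days after 24 October 2020 (when the application is submitted) is 9 December 2020; not done until 12 December 2020, 3 days after the deadline.
No need to go further; step 2 was not satisfied.

Step 2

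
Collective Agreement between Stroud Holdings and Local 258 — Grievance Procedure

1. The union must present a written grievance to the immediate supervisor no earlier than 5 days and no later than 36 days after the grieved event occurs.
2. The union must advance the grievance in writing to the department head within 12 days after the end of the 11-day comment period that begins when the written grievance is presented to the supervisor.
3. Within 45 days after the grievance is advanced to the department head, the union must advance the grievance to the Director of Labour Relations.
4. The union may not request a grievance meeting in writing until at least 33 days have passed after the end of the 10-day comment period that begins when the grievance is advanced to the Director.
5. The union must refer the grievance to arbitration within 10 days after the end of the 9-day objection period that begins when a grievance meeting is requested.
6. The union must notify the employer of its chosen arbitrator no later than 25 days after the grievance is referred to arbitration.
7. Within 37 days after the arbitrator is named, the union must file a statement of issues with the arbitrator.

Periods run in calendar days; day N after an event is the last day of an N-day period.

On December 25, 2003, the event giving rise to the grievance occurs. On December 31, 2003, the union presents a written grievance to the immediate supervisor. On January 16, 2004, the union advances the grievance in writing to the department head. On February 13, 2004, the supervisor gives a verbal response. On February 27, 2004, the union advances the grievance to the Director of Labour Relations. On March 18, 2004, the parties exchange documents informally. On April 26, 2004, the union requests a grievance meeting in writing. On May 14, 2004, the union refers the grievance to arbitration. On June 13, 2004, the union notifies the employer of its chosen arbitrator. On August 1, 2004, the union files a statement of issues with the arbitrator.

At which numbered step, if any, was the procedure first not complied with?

Step 6

Step 1: the window is 5–36 days after December 25, 2003 (when the grieved event occurs), so December 30, 2003 through January 30, 2004; December 31, 2003 falls inside that range.
Step 2: 12 days after January 11, 2004 (end of the 11-day comment period, which began when the written grievance is presented to the supervisor on December 31, 2003) is January 23, 2004; completed January 16, 2004, before the deadline.
Step 3: 45 days after January 16, 2004 (when the grievance is advanced to the department head) is March 1, 2004; done February 27, 2004 — timely.
Step 4: the earliest permitted date is 33 days after March 8, 2004 (end of the 10-day comment period, which began when the grievance is advanced to the Director on February 27, 2004), i.e. April 10, 2004; done April 26, 2004, after the minimum wait.
Step 5: 10 days after May 5, 2004 (end of the 9-day objection period, which began when a grievance meeting is requested on April 26, 2004) is May 15, 2004; done May 14, 2004 — timely.
Step 6: 25 days after May 14, 2004 (when the grievance is referred to arbitration) is June 8, 2004; June 13, 2004 misses that deadline by 5 days.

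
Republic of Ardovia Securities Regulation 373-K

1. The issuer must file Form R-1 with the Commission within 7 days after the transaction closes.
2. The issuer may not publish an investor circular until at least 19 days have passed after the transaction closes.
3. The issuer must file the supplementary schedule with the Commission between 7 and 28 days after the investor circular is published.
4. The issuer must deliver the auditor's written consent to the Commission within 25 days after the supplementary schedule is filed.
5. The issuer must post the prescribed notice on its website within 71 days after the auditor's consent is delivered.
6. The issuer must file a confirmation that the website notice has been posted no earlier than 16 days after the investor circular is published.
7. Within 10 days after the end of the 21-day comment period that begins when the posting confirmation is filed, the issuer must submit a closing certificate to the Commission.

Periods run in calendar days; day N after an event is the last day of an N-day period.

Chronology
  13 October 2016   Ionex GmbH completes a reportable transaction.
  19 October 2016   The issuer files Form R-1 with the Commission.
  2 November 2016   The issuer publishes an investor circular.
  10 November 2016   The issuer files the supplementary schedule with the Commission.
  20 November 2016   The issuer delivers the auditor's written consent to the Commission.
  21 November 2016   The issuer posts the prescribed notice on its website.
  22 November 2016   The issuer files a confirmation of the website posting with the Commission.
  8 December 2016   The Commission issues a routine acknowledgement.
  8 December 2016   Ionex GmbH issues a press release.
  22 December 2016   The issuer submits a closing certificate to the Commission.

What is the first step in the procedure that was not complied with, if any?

None — every step was satisfied

Step 1 — counting 7 days from 13 October 2016 (when the transaction closes) gives a deadline of 20 October 2016; 19 October 2016 is within that limit.
Step 2 — must wait 19 days from 13 October 2016 (when the transaction closes), so not before 1 November 2016; done 2 November 2016 — permitted.
Step 3 — 7 and 28 days from 2 November 2016 (when the investor circular is published) are 9 November 2016 and 30 November 2016 respectively; done 10 November 2016 — within the window.
Step 4 — counting 25 days from 10 November 2016 (when the supplementary schedule is filed) gives a deadline of 5 December 2016; completed 20 November 2016, before the deadline.
Step 5 — counting 71 days from 20 November 2016 (when the auditor's consent is delivered) gives a deadline of 30 January 2017; 21 November 2016 is within that limit.
Step 6 — must wait 16 days from 2 November 2016 (when the investor circular is published), so not before 18 November 2016; done 22 November 2016, after the minimum wait.
Step 7 — counting 10 days from 13 December 2016 (end of the 21-day comment period, which began when the posting confirmation is filed on 22 November 2016) gives a deadline of 23 December 2016; 22 December 2016 is within that limit.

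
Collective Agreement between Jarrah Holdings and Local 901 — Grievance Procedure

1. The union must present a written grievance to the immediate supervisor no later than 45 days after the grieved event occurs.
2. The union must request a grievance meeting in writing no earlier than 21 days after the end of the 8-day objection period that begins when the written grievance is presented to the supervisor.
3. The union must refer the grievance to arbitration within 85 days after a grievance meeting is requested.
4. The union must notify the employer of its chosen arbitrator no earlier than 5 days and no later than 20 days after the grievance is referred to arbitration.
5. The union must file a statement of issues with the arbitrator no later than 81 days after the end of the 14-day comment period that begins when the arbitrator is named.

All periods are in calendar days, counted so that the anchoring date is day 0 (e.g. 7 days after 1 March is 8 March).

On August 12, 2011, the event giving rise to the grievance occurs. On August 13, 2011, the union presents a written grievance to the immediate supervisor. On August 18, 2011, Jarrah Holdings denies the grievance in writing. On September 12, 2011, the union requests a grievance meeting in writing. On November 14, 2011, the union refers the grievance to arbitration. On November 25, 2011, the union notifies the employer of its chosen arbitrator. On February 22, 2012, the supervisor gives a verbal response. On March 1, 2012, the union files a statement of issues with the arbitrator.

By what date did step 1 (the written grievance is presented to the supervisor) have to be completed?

Step 1 runs from August 12, 2011, when the grieved event occurs. 45 days after August 12, 2011 is September 26, 2011.

September 26, 2011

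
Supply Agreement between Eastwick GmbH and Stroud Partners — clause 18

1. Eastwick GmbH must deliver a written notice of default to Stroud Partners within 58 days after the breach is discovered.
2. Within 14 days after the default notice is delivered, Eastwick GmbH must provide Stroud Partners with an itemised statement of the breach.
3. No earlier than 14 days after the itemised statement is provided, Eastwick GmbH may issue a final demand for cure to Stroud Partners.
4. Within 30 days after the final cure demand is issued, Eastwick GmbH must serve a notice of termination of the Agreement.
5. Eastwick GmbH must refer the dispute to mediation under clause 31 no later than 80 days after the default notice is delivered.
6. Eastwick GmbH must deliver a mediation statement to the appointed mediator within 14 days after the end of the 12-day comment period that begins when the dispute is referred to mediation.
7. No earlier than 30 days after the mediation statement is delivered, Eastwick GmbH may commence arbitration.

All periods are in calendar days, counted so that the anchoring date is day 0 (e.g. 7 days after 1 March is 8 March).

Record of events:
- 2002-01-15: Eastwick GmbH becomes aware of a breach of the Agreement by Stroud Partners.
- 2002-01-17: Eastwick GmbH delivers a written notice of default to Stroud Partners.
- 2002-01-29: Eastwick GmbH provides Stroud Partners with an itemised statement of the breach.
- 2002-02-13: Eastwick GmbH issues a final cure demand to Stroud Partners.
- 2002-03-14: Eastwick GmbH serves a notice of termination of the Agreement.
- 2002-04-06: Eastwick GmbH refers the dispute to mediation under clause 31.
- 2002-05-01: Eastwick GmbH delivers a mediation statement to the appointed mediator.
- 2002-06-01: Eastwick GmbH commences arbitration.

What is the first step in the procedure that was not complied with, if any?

Step 1: 58 days after 2002-01-15 (when the breach is discovered) is 2002-03-14; done 2002-01-17 — timely.
Step 2: 14 days after 2002-01-17 (when the default notice is delivered) is 2002-01-31; done 2002-01-29 — timely.
Step 3: the earliest permitted date is 14 days after 2002-01-29 (when the itemised statement is provided), i.e. 2002-02-12; 2002-02-13 is on or after that date.
Step 4: 30 days after 2002-02-13 (when the final cure demand is issued) is 2002-03-15; 2002-03-14 is within that limit.
Step 5: 80 days after 2002-01-17 (when the default notice is delivered) is 2002-04-07; done 2002-04-06 — timely.
Step 6: 14 days after 2002-04-18 (end of the 12-day comment period, which began when the dispute is referred to mediation on 2002-04-06) is 2002-05-02; 2002-05-01 is within that limit.
Step 7: the earliest permitted date is 30 days after 2002-05-01 (when the mediation statement is delivered), i.e. 2002-05-31; 2002-06-01 is on or after that date.

None — every step was satisfied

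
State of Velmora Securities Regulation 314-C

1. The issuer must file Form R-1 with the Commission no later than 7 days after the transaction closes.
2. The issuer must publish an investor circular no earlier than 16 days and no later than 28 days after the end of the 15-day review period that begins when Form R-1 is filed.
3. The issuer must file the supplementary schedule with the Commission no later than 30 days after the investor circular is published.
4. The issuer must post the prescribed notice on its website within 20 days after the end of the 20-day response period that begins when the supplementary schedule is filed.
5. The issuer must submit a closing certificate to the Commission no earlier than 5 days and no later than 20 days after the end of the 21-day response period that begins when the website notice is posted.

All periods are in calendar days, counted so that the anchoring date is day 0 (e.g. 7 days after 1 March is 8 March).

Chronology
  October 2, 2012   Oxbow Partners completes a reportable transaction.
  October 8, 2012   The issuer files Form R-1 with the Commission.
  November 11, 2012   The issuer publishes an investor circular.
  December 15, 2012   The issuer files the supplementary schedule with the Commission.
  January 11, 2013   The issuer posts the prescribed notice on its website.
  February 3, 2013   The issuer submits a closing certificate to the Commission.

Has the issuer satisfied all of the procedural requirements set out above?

No

Step 1 — counting 7 days from October 2, 2012 (when the transaction closes) gives a deadline of October 9, 2012; done October 8, 2012 — timely.
Step 2 — 16 and 28 days from October 23, 2012 (end of the 15-day review period, which began when Form R-1 is filed on October 8, 2012) are November 8, 2012 and November 20, 2012 respectively; done November 11, 2012 — within the window.
Step 3 — counting 30 days from November 11, 2012 (when the investor circular is published) gives a deadline of December 11, 2012; done December 15, 2012 — 4 days late.
The analysis stops there.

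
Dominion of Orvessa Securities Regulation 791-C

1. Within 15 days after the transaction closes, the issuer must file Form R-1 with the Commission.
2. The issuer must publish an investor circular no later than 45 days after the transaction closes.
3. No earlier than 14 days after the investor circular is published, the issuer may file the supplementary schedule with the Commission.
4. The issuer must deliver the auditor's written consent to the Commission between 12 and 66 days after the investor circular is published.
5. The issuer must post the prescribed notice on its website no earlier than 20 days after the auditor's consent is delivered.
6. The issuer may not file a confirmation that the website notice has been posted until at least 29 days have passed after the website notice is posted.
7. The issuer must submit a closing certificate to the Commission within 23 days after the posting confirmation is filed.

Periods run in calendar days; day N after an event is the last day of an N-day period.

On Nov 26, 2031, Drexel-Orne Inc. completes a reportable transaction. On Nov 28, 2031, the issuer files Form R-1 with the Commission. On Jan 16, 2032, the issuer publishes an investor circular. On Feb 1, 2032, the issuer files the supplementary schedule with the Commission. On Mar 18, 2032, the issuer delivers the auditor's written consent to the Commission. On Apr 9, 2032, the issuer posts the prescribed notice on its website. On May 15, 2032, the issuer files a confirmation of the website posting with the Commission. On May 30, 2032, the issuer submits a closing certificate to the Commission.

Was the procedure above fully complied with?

No

(1) due by Nov 26, 2031 + 15 days = Dec 11, 2031; done Nov 28, 2031 — timely.
(2) due by Nov 26, 2031 + 45 days = Jan 10, 2032; not done until Jan 16, 2032, 6 days after the deadline.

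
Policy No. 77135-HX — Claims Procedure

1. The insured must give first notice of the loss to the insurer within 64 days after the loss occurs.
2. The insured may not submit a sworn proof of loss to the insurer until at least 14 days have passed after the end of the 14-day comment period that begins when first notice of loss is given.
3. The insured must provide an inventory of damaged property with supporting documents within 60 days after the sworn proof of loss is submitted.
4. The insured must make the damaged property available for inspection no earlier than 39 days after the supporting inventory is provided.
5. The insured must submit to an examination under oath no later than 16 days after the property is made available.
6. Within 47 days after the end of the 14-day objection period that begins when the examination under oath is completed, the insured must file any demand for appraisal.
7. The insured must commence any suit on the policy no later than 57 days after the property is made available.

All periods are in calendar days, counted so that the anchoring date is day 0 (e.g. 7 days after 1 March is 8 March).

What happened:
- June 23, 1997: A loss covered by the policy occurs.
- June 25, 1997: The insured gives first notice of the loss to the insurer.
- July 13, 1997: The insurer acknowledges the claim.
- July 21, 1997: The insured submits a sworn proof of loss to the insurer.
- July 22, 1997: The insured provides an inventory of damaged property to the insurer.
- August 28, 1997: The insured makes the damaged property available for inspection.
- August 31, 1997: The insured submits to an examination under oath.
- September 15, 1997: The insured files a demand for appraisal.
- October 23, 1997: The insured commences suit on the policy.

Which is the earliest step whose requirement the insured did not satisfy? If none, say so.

Step 2

(1) due by June 23, 1997 + 64 days = August 26, 1997; done June 25, 1997 — timely.
(2) permitted from July 9, 1997 + 14 days = July 23, 1997 onward; July 21, 1997 is 2 days before the earliest permitted date.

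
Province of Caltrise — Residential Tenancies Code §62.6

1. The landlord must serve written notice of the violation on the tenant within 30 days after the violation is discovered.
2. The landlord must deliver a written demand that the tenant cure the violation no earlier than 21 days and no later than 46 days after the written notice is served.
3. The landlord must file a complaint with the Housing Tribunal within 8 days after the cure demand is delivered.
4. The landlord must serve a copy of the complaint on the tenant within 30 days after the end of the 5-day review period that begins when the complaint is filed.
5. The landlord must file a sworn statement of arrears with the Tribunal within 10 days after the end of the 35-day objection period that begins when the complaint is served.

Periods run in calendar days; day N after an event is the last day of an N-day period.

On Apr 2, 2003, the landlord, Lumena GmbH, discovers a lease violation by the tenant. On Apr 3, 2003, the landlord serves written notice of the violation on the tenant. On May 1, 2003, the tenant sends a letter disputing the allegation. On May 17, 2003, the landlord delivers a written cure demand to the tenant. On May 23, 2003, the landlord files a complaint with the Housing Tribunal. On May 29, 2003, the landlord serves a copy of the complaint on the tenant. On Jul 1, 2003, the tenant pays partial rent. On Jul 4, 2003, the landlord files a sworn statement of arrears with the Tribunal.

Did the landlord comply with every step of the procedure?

Yes

Step 1 — counting 30 days from Apr 2, 2003 (when the violation is discovered) gives a deadline of May 2, 2003; completed Apr 3, 2003, before the deadline.
Step 2 — 21 and 46 days from Apr 3, 2003 (when the written notice is served) are Apr 24, 2003 and May 19, 2003 respectively; done May 17, 2003 — within the window.
Step 3 — counting 8 days from May 17, 2003 (when the cure demand is delivered) gives a deadline of May 25, 2003; done May 23, 2003 — timely.
Step 4 — counting 30 days from May 28, 2003 (end of the 5-day review period, which began when the complaint is filed on May 23, 2003) gives a deadline of Jun 27, 2003; done May 29, 2003 — timely.
Step 5 — counting 10 days from Jul 3, 2003 (end of the 35-day objection period, which began when the complaint is served on May 29, 2003) gives a deadline of Jul 13, 2003; Jul 4, 2003 is within that limit.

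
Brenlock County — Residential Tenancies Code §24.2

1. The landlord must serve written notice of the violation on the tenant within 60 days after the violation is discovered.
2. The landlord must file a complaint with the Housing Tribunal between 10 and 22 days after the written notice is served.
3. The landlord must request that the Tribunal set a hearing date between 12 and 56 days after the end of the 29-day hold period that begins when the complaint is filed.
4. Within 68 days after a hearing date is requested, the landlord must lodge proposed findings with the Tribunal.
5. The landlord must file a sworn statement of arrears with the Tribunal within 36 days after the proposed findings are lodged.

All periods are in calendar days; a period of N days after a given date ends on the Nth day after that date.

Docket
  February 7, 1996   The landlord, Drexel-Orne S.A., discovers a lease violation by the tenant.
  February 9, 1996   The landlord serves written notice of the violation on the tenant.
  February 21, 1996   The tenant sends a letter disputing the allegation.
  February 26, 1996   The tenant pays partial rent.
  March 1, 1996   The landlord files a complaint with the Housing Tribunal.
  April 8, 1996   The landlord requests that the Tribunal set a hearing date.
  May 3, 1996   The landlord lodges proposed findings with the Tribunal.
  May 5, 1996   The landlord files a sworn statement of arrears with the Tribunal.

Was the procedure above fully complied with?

No

Step 1: 60 days after February 7, 1996 (when the violation is discovered) is April 7, 1996; completed February 9, 1996, before the deadline.
Step 2: the window is 10–22 days after February 9, 1996 (when the written notice is served), so February 19, 1996 through March 2, 1996; March 1, 1996 falls inside that range.
Step 3: the window is 12–56 days after March 30, 1996 (end of the 29-day hold period, which began when the complaint is filed on March 1, 1996), so April 11, 1996 through May 25, 1996; April 8, 1996 is 3 days too early.
Later steps need not be reached.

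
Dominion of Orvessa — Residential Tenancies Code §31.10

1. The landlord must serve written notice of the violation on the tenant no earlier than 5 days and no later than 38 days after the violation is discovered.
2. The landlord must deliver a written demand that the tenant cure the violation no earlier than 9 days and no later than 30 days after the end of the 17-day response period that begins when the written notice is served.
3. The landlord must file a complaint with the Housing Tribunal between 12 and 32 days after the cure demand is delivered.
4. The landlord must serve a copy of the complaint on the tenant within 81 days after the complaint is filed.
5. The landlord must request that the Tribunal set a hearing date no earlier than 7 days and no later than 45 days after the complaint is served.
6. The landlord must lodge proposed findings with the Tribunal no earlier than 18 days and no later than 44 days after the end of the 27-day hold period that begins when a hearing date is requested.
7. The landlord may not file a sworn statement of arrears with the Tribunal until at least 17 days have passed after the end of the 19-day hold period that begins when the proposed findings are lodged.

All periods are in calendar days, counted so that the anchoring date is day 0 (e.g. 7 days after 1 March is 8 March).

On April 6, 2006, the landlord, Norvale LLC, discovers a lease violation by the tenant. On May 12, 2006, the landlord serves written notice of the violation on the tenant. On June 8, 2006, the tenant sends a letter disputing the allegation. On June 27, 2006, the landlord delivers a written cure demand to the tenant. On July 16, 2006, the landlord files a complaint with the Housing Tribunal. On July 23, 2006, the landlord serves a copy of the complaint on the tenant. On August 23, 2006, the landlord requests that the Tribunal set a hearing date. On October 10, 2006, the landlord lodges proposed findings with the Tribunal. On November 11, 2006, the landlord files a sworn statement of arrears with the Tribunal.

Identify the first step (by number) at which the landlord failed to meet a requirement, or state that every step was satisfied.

Step 7

Step 1 — 5 and 38 days from April 6, 2006 (when the violation is discovered) are April 11, 2006 and May 14, 2006 respectively; done May 12, 2006, which is between those dates.
Step 2 — 9 and 30 days from May 29, 2006 (end of the 17-day response period, which began when the written notice is served on May 12, 2006) are June 7, 2006 and June 28, 2006 respectively; done June 27, 2006, which is between those dates.
Step 3 — 12 and 32 days from June 27, 2006 (when the cure demand is delivered) are July 9, 2006 and July 29, 2006 respectively; done July 16, 2006, which is between those dates.
Step 4 — counting 81 days from July 16, 2006 (when the complaint is filed) gives a deadline of October 5, 2006; completed July 23, 2006, before the deadline.
Step 5 — 7 and 45 days from July 23, 2006 (when the complaint is served) are July 30, 2006 and September 6, 2006 respectively; done August 23, 2006 — within the window.
Step 6 — 18 and 44 days from September 19, 2006 (end of the 27-day hold period, which began when a hearing date is requested on August 23, 2006) are October 7, 2006 and November 2, 2006 respectively; done October 10, 2006, which is between those dates.
Step 7 — must wait 17 days from October 29, 2006 (end of the 19-day hold period, which began when the proposed findings are lodged on October 10, 2006), so not before November 15, 2006; done November 11, 2006 — 4 days too early.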